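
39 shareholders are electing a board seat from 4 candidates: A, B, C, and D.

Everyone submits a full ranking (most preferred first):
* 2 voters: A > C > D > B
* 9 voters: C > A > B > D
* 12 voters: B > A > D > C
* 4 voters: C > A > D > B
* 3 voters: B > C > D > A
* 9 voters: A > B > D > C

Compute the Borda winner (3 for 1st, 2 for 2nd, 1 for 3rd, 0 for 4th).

A

A: 2×3 + 9×2 + 12×2 + 4×2 + 3×0 + 9×3 = 83
B: 2×0 + 9×1 + 12×3 + 4×0 + 3×3 + 9×2 = 72
C: 2×2 + 9×3 + 12×0 + 4×3 + 3×2 + 9×0 = 49
D: 2×1 + 9×0 + 12×1 + 4×1 + 3×1 + 9×1 = 30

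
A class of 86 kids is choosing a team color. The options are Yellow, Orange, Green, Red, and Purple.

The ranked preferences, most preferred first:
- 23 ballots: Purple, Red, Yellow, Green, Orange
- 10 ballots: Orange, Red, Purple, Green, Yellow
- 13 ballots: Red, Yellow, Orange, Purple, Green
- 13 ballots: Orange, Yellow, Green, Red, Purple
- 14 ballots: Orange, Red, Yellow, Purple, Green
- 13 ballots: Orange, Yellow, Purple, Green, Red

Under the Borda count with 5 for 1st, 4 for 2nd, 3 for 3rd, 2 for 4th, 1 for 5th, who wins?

Orange

Yellow: 23×3 + 10×1 + 13×4 + 13×4 + 14×3 + 13×4 = 277
Orange: 23×1 + 10×5 + 13×3 + 13×5 + 14×5 + 13×5 = 312
Green: 23×2 + 10×2 + 13×1 + 13×3 + 14×1 + 13×2 = 158
Red: 23×4 + 10×4 + 13×5 + 13×2 + 14×4 + 13×1 = 292
Purple: 23×5 + 10×3 + 13×2 + 13×1 + 14×2 + 13×3 = 251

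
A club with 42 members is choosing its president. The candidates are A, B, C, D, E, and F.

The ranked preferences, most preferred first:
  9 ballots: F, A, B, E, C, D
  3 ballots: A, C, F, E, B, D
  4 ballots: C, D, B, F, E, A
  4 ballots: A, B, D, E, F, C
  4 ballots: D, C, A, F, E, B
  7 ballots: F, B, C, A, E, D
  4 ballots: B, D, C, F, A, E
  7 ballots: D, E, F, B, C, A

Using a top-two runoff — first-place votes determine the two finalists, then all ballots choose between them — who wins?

D

Round 1 first-place votes: A 7, B 4, C 4, D 11, E 0, F 16. F and D advance.
Runoff: F is ranked above D on 19 ballots, D above F on 23.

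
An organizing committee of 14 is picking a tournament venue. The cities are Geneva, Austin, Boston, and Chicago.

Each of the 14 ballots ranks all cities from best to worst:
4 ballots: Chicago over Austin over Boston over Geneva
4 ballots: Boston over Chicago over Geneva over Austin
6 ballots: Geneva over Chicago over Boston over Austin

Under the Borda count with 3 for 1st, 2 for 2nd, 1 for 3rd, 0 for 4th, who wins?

Geneva: 4×0 + 4×1 + 6×3 = 22
Austin: 4×2 + 4×0 + 6×0 = 8
Boston: 4×1 + 4×3 + 6×1 = 22
Chicago: 4×3 + 4×2 + 6×2 = 32

Chicago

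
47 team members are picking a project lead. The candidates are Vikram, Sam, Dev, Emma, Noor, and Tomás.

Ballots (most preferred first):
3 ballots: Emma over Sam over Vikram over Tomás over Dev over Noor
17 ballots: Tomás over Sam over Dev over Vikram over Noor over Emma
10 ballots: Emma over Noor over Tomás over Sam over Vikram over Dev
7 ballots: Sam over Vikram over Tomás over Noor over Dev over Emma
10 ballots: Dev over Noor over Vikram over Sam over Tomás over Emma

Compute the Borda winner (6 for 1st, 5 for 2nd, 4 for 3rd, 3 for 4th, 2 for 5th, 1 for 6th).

Vikram: 3×4 + 17×3 + 10×2 + 7×5 + 10×4 = 158
Sam: 3×5 + 17×5 + 10×3 + 7×6 + 10×3 = 202
Dev: 3×2 + 17×4 + 10×1 + 7×2 + 10×6 = 158
Emma: 3×6 + 17×1 + 10×6 + 7×1 + 10×1 = 112
Noor: 3×1 + 17×2 + 10×5 + 7×3 + 10×5 = 158
Tomás: 3×3 + 17×6 + 10×4 + 7×4 + 10×2 = 199

Sam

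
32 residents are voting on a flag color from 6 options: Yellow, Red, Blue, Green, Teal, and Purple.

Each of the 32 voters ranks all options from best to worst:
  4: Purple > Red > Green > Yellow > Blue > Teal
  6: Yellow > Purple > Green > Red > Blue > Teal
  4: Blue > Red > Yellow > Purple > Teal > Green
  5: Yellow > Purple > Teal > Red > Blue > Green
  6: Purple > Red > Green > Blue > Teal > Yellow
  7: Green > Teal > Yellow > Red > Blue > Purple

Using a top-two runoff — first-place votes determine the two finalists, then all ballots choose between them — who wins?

Round 1 first-place votes: Yellow 11, Red 0, Blue 4, Green 7, Teal 0, Purple 10. Yellow and Purple advance.
Runoff: Yellow is ranked above Purple on 22 ballots, Purple above Yellow on 10.

Yellow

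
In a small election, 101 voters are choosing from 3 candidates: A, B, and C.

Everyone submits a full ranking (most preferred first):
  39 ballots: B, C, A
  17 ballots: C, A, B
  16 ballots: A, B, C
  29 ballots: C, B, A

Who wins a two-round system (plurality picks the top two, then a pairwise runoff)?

B

Round 1 first-place votes: A 16, B 39, C 46. C and B advance.
Runoff: C is ranked above B on 46 ballots, B above C on 55.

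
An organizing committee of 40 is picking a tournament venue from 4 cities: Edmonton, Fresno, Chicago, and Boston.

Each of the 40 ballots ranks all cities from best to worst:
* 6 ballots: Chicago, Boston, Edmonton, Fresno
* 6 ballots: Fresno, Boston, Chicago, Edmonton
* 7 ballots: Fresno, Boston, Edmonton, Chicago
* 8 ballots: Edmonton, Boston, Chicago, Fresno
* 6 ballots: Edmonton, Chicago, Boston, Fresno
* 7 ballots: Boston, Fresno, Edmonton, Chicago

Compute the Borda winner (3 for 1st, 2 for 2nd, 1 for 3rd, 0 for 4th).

Boston

Edmonton: 6×1 + 6×0 + 7×1 + 8×3 + 6×3 + 7×1 = 62
Fresno: 6×0 + 6×3 + 7×3 + 8×0 + 6×0 + 7×2 = 53
Chicago: 6×3 + 6×1 + 7×0 + 8×1 + 6×2 + 7×0 = 44
Boston: 6×2 + 6×2 + 7×2 + 8×2 + 6×1 + 7×3 = 81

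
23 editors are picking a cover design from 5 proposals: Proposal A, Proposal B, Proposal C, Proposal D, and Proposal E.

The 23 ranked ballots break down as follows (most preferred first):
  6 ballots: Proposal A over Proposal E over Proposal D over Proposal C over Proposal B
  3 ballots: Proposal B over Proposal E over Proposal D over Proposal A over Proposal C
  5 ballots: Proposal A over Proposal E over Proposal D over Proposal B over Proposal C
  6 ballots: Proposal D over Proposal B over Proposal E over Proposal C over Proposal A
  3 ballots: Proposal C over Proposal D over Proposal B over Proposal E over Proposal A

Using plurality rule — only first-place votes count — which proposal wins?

Proposal A

First-place votes: Proposal A 11, Proposal B 3, Proposal C 3, Proposal D 6, Proposal E 0.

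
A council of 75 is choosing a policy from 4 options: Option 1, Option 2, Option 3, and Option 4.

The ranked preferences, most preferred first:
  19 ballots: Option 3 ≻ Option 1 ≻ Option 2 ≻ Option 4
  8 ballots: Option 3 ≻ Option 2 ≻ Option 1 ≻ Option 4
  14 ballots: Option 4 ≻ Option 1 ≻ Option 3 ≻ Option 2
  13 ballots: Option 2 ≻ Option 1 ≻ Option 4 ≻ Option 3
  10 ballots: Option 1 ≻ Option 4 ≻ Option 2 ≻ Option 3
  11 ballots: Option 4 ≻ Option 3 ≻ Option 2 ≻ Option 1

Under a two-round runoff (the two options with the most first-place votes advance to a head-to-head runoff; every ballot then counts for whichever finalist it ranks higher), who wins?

Round 1 first-place votes: Option 1 10, Option 2 13, Option 3 27, Option 4 25. Option 3 and Option 4 advance.
Runoff: Option 3 is ranked above Option 4 on 27 ballots, Option 4 above Option 3 on 48.

Option 4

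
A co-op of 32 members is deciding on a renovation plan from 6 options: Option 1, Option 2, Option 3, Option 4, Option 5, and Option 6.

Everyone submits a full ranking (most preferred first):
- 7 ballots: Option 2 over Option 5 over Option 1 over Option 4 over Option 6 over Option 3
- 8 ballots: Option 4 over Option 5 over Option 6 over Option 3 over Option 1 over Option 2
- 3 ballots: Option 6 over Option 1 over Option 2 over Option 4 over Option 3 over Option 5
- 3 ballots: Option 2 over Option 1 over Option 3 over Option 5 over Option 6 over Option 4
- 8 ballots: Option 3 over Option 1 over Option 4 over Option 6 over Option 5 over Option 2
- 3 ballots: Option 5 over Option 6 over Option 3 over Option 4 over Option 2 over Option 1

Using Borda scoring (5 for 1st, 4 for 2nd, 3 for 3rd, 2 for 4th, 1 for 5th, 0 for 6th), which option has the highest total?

Option 4

Option 1: 7×3 + 8×1 + 3×4 + 3×4 + 8×4 + 3×0 = 85
Option 2: 7×5 + 8×0 + 3×3 + 3×5 + 8×0 + 3×1 = 62
Option 3: 7×0 + 8×2 + 3×1 + 3×3 + 8×5 + 3×3 = 77
Option 4: 7×2 + 8×5 + 3×2 + 3×0 + 8×3 + 3×2 = 90
Option 5: 7×4 + 8×4 + 3×0 + 3×2 + 8×1 + 3×5 = 89
Option 6: 7×1 + 8×3 + 3×5 + 3×1 + 8×2 + 3×4 = 77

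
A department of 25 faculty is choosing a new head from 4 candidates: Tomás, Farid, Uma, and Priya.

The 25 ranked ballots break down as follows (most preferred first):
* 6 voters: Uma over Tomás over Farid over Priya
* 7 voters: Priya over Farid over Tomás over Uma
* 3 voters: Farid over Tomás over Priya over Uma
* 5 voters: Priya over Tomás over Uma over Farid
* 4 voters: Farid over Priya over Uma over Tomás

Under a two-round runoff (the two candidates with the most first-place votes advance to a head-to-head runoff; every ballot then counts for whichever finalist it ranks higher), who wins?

Farid

Round 1 first-place votes: Tomás 0, Farid 7, Uma 6, Priya 12. Priya and Farid advance.
Runoff: Priya is ranked above Farid on 12 ballots, Farid above Priya on 13.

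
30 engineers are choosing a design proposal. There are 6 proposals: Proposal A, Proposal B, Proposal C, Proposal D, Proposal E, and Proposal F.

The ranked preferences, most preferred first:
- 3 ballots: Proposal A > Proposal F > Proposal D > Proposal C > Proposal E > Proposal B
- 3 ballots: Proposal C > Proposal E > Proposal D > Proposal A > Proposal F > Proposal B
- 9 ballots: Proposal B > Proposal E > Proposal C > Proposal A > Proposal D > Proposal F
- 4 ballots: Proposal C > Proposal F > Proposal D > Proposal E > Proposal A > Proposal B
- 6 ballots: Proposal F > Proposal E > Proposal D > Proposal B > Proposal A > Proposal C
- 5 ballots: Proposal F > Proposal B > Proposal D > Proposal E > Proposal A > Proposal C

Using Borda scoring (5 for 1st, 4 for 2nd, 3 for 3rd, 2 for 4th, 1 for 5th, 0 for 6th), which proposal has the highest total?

Proposal E

Proposal A: 3×5 + 3×2 + 9×2 + 4×1 + 6×1 + 5×1 = 54
Proposal B: 3×0 + 3×0 + 9×5 + 4×0 + 6×2 + 5×4 = 77
Proposal C: 3×2 + 3×5 + 9×3 + 4×5 + 6×0 + 5×0 = 68
Proposal D: 3×3 + 3×3 + 9×1 + 4×3 + 6×3 + 5×3 = 72
Proposal E: 3×1 + 3×4 + 9×4 + 4×2 + 6×4 + 5×2 = 93
Proposal F: 3×4 + 3×1 + 9×0 + 4×4 + 6×5 + 5×5 = 86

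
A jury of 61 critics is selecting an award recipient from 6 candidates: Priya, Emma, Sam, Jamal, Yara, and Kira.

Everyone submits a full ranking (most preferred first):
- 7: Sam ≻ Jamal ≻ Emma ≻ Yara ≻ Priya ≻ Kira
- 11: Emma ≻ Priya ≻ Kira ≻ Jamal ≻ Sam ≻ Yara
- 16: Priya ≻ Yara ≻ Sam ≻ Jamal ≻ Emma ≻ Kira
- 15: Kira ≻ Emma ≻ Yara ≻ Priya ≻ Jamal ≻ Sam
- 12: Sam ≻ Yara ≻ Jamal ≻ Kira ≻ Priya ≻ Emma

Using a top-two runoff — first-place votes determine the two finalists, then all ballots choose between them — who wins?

Priya

Round 1 first-place votes: Priya 16, Emma 11, Sam 19, Jamal 0, Yara 0, Kira 15. Sam and Priya advance.
Runoff: Sam is ranked above Priya on 19 ballots, Priya above Sam on 42.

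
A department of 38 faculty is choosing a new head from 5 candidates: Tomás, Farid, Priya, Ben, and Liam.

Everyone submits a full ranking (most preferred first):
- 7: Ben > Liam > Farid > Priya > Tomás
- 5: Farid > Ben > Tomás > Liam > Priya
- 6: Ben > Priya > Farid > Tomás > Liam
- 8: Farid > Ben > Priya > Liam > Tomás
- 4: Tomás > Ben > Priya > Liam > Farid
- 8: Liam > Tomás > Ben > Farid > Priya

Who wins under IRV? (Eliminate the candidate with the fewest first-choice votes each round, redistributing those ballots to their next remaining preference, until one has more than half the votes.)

Round 1: Tomás 4, Farid 13, Priya 0, Ben 13, Liam 8. Priya eliminated.
Round 2: Tomás 4, Farid 13, Ben 13, Liam 8. Tomás eliminated.
Round 3: Farid 13, Ben 17, Liam 8. Liam eliminated.
Round 4: Farid 13, Ben 25. Ben has a majority (≥20).

Ben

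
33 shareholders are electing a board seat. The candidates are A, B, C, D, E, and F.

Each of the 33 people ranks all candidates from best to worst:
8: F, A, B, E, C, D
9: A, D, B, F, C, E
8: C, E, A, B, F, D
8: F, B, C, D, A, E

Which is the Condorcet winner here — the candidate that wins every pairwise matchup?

A vs B: 25–8
A vs C: 17–16
A vs D: 25–8
A vs E: 25–8
A vs F: 17–16
A beats every other candidate.

A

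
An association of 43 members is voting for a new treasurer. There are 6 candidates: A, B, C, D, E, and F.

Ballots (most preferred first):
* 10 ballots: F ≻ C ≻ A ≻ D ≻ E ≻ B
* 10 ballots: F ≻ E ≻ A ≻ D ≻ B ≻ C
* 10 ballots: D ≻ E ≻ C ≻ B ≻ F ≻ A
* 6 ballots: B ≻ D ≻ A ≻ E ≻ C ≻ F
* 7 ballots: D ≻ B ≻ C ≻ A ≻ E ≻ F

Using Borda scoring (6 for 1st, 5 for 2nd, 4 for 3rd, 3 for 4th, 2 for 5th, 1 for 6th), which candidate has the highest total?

A: 10×4 + 10×4 + 10×1 + 6×4 + 7×3 = 135
B: 10×1 + 10×2 + 10×3 + 6×6 + 7×5 = 131
C: 10×5 + 10×1 + 10×4 + 6×2 + 7×4 = 140
D: 10×3 + 10×3 + 10×6 + 6×5 + 7×6 = 192
E: 10×2 + 10×5 + 10×5 + 6×3 + 7×2 = 152
F: 10×6 + 10×6 + 10×2 + 6×1 + 7×1 = 153

D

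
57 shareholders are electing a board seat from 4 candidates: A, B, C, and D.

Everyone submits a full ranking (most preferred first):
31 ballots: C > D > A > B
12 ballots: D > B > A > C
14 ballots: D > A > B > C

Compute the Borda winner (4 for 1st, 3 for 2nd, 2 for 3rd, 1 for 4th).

D

A: 31×2 + 12×2 + 14×3 = 128
B: 31×1 + 12×3 + 14×2 = 95
C: 31×4 + 12×1 + 14×1 = 150
D: 31×3 + 12×4 + 14×4 = 197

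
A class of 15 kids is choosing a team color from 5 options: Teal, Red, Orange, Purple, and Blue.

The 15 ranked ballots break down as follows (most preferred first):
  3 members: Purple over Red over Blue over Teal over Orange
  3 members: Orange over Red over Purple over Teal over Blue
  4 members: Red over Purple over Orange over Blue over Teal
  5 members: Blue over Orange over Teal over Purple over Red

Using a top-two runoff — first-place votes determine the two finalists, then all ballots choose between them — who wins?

Red

Round 1 first-place votes: Teal 0, Red 4, Orange 3, Purple 3, Blue 5. Blue and Red advance.
Runoff: Blue is ranked above Red on 5 ballots, Red above Blue on 10.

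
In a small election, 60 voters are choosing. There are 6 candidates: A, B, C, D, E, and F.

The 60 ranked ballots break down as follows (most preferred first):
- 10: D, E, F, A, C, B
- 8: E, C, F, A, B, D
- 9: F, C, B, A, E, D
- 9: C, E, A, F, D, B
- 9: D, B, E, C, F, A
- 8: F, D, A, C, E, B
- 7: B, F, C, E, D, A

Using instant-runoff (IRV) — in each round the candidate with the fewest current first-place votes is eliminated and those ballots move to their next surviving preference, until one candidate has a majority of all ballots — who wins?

F

Round 1: A 0, B 7, C 9, D 19, E 8, F 17. A eliminated.
Round 2: B 7, C 9, D 19, E 8, F 17. B eliminated.
Round 3: C 9, D 19, E 8, F 24. E eliminated.
Round 4: C 17, D 19, F 24. C eliminated.
Round 5: D 19, F 41. F has a majority (≥31).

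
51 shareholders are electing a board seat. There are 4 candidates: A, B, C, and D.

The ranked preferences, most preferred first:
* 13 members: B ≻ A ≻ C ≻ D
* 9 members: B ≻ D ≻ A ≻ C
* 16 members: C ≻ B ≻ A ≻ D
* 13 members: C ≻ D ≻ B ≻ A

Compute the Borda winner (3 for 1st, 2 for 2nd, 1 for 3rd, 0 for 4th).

B

A: 13×2 + 9×1 + 16×1 + 13×0 = 51
B: 13×3 + 9×3 + 16×2 + 13×1 = 111
C: 13×1 + 9×0 + 16×3 + 13×3 = 100
D: 13×0 + 9×2 + 16×0 + 13×2 = 44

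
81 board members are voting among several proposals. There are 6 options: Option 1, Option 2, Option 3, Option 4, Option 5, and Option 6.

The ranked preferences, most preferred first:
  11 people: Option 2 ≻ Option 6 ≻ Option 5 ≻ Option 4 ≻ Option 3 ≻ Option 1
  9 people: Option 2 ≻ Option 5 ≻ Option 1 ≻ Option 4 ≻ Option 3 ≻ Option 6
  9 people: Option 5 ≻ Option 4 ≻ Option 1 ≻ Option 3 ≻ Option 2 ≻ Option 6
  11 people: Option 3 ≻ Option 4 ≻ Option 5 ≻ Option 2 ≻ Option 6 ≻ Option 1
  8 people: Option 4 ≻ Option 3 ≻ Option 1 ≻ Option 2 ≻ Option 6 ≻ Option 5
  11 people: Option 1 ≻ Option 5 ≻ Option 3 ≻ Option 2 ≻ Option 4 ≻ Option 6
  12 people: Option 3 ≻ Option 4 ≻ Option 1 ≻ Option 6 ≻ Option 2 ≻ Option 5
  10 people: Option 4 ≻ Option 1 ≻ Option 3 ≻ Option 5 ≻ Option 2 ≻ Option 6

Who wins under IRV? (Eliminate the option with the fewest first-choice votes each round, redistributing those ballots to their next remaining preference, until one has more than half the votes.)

Option 4

Round 1: Option 1 11, Option 2 20, Option 3 23, Option 4 18, Option 5 9, Option 6 0. Option 6 eliminated.
Round 2: Option 1 11, Option 2 20, Option 3 23, Option 4 18, Option 5 9. Option 5 eliminated.
Round 3: Option 1 11, Option 2 20, Option 3 23, Option 4 27. Option 1 eliminated.
Round 4: Option 2 20, Option 3 34, Option 4 27. Option 2 eliminated.
Round 5: Option 3 34, Option 4 47. Option 4 has a majority (≥41).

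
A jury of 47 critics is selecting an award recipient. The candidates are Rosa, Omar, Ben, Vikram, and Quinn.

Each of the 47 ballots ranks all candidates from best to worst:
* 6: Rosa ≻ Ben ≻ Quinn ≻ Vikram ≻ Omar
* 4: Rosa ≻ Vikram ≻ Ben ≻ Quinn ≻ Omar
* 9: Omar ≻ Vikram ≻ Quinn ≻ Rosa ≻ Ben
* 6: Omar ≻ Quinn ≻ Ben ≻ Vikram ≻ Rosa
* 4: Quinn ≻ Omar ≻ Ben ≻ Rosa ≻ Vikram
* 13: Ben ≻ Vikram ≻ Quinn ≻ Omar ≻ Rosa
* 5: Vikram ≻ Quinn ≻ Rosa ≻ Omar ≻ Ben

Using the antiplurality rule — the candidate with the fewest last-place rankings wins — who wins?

Last-place votes: Rosa 19, Omar 10, Ben 14, Vikram 4, Quinn 0.

Quinn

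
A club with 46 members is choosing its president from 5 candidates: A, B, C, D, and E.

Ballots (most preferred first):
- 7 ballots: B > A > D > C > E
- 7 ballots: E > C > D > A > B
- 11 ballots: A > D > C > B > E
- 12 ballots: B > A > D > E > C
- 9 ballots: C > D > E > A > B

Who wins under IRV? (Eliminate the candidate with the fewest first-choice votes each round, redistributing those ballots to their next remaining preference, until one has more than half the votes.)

C

Round 1: A 11, B 19, C 9, D 0, E 7. D eliminated.
Round 2: A 11, B 19, C 9, E 7. E eliminated.
Round 3: A 11, B 19, C 16. A eliminated.
Round 4: B 19, C 27. C has a majority (≥24).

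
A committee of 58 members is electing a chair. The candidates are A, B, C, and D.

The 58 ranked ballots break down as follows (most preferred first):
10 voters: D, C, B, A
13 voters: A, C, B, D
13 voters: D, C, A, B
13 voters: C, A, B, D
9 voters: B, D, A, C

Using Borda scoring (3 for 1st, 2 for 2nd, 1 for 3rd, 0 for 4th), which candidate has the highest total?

A: 10×0 + 13×3 + 13×1 + 13×2 + 9×1 = 87
B: 10×1 + 13×1 + 13×0 + 13×1 + 9×3 = 63
C: 10×2 + 13×2 + 13×2 + 13×3 + 9×0 = 111
D: 10×3 + 13×0 + 13×3 + 13×0 + 9×2 = 87

C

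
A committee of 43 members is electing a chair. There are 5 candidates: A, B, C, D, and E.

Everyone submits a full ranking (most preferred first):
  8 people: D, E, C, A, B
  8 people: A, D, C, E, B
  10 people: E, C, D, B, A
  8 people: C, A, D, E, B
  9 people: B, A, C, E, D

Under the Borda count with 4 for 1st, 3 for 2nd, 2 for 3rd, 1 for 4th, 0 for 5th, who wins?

A: 8×1 + 8×4 + 10×0 + 8×3 + 9×3 = 91
B: 8×0 + 8×0 + 10×1 + 8×0 + 9×4 = 46
C: 8×2 + 8×2 + 10×3 + 8×4 + 9×2 = 112
D: 8×4 + 8×3 + 10×2 + 8×2 + 9×0 = 92
E: 8×3 + 8×1 + 10×4 + 8×1 + 9×1 = 89

C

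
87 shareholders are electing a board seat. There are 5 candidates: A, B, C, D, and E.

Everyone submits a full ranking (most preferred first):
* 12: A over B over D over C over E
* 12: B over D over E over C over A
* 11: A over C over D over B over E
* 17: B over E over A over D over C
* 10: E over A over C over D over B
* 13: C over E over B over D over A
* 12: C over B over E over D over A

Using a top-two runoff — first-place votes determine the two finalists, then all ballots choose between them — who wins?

Round 1 first-place votes: A 23, B 29, C 25, D 0, E 10. B and C advance.
Runoff: B is ranked above C on 41 ballots, C above B on 46.

C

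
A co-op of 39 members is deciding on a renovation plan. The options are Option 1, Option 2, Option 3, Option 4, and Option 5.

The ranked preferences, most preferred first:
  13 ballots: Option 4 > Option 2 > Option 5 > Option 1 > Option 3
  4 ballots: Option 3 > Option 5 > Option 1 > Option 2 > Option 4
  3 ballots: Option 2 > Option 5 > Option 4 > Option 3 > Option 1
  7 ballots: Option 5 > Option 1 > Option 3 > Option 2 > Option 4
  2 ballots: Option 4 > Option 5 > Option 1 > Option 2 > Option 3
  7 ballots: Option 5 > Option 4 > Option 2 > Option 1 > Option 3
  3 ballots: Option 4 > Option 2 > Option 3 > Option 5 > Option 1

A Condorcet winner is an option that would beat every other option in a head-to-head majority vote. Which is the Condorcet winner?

Option 5

Option 5 vs Option 1: 39–0
Option 5 vs Option 2: 20–19
Option 5 vs Option 3: 32–7
Option 5 vs Option 4: 21–18
Option 5 beats every other option.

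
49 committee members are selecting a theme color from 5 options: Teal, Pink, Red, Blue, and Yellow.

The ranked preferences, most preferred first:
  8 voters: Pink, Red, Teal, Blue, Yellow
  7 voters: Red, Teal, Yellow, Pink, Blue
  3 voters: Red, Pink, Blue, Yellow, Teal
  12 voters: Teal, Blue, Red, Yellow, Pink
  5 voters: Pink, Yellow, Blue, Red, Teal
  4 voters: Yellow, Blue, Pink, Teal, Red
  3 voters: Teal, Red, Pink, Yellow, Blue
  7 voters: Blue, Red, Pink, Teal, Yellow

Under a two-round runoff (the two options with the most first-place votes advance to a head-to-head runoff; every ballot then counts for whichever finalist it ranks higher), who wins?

Round 1 first-place votes: Teal 15, Pink 13, Red 10, Blue 7, Yellow 4. Teal and Pink advance.
Runoff: Teal is ranked above Pink on 22 ballots, Pink above Teal on 27.

Pink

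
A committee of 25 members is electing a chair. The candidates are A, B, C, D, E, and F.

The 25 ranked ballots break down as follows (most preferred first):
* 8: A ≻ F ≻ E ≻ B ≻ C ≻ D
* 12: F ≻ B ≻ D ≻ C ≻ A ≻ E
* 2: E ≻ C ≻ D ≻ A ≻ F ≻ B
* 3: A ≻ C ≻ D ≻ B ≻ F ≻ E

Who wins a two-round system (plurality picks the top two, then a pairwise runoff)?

A

Round 1 first-place votes: A 11, B 0, C 0, D 0, E 2, F 12. F and A advance.
Runoff: F is ranked above A on 12 ballots, A above F on 13.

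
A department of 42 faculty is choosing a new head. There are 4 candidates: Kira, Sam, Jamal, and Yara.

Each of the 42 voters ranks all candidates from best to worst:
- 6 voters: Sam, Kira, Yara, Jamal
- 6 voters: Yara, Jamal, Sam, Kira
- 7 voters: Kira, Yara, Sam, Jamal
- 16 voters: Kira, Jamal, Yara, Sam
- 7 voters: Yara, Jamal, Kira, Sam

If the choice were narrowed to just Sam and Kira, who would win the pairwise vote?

Kira

Sam is ranked above Kira on 12 ballots; Kira above Sam on 30.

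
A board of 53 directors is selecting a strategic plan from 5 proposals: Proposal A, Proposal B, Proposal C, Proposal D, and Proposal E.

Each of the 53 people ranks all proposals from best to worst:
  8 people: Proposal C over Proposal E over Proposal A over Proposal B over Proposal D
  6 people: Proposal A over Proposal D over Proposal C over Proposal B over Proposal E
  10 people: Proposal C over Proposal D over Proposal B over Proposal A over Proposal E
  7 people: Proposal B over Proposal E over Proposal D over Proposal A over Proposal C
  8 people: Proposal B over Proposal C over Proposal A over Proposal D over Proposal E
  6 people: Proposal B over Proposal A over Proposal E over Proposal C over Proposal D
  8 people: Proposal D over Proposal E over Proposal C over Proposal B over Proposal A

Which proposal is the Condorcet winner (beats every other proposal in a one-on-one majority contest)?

Proposal C

Proposal C vs Proposal A: 34–19
Proposal C vs Proposal B: 32–21
Proposal C vs Proposal D: 32–21
Proposal C vs Proposal E: 32–21
Proposal C beats every other proposal.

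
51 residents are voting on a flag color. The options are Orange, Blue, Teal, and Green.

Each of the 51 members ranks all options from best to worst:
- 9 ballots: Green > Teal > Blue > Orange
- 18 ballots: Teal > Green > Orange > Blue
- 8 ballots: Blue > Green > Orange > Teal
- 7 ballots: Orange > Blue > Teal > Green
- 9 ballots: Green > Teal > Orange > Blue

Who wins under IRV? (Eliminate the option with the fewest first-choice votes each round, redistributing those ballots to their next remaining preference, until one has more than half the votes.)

Green

Round 1: Orange 7, Blue 8, Teal 18, Green 18. Orange eliminated.
Round 2: Blue 15, Teal 18, Green 18. Blue eliminated.
Round 3: Teal 25, Green 26. Green has a majority (≥26).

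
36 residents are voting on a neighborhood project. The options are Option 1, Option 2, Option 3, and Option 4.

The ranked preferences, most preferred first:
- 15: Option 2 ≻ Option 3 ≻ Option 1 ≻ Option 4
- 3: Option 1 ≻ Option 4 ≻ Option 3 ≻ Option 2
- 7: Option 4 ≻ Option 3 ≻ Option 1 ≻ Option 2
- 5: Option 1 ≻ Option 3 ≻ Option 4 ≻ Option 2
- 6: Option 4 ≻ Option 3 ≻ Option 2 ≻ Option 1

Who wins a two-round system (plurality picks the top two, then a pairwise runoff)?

Round 1 first-place votes: Option 1 8, Option 2 15, Option 3 0, Option 4 13. Option 2 and Option 4 advance.
Runoff: Option 2 is ranked above Option 4 on 15 ballots, Option 4 above Option 2 on 21.

Option 4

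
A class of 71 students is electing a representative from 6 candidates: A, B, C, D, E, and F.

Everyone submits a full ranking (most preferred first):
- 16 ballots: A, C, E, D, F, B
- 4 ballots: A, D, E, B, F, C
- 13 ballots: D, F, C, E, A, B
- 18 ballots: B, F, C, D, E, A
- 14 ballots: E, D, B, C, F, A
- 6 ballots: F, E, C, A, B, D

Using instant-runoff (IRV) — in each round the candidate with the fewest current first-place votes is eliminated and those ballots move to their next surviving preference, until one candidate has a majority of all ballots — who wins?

E

Round 1: A 20, B 18, C 0, D 13, E 14, F 6. C eliminated.
Round 2: A 20, B 18, D 13, E 14, F 6. F eliminated.
Round 3: A 20, B 18, D 13, E 20. D eliminated.
Round 4: A 20, B 18, E 33. B eliminated.
Round 5: A 20, E 51. E has a majority (≥36).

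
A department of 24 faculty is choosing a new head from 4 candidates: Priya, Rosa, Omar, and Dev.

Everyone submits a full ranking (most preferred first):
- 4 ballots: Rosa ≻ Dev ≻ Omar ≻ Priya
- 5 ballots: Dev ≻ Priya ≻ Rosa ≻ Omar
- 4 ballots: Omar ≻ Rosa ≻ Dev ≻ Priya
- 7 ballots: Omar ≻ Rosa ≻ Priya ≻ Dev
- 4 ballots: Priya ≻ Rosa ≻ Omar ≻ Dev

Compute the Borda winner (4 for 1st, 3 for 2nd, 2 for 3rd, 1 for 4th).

Priya: 4×1 + 5×3 + 4×1 + 7×2 + 4×4 = 53
Rosa: 4×4 + 5×2 + 4×3 + 7×3 + 4×3 = 71
Omar: 4×2 + 5×1 + 4×4 + 7×4 + 4×2 = 65
Dev: 4×3 + 5×4 + 4×2 + 7×1 + 4×1 = 51

Rosa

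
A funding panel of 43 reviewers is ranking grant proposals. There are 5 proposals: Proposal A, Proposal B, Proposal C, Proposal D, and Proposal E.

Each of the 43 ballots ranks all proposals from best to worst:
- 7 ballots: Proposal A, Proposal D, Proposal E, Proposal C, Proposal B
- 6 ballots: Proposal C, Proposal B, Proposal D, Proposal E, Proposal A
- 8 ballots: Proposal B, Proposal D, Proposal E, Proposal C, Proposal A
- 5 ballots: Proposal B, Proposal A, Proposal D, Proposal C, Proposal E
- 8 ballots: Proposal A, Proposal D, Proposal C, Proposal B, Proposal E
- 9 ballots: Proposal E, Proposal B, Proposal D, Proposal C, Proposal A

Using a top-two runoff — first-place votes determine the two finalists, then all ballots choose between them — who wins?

Proposal B

Round 1 first-place votes: Proposal A 15, Proposal B 13, Proposal C 6, Proposal D 0, Proposal E 9. Proposal A and Proposal B advance.
Runoff: Proposal A is ranked above Proposal B on 15 ballots, Proposal B above Proposal A on 28.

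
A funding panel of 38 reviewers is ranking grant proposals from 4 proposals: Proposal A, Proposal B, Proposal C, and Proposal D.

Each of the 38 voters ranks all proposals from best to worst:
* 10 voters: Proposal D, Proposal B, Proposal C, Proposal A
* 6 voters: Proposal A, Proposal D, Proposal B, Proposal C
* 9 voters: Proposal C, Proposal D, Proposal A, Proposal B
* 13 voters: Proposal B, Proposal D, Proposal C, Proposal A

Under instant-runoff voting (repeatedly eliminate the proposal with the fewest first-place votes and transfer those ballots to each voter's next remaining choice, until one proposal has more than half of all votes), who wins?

Round 1: Proposal A 6, Proposal B 13, Proposal C 9, Proposal D 10. Proposal A eliminated.
Round 2: Proposal B 13, Proposal C 9, Proposal D 16. Proposal C eliminated.
Round 3: Proposal B 13, Proposal D 25. Proposal D has a majority (≥20).

Proposal D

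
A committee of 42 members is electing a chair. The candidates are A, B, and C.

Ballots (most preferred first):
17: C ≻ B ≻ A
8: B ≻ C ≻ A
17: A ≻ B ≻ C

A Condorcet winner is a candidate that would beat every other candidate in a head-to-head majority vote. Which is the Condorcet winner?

B vs A: 25–17
B vs C: 25–17
B beats every other candidate.

B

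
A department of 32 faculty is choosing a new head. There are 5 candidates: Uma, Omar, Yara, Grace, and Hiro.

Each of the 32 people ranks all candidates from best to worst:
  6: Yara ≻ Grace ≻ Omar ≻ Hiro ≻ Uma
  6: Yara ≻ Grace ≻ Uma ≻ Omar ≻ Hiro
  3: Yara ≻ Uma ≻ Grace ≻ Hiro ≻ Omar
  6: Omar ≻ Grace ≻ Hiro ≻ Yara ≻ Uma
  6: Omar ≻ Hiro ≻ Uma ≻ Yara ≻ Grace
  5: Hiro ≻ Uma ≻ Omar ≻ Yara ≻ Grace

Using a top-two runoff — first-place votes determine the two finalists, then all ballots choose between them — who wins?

Round 1 first-place votes: Uma 0, Omar 12, Yara 15, Grace 0, Hiro 5. Yara and Omar advance.
Runoff: Yara is ranked above Omar on 15 ballots, Omar above Yara on 17.

Omar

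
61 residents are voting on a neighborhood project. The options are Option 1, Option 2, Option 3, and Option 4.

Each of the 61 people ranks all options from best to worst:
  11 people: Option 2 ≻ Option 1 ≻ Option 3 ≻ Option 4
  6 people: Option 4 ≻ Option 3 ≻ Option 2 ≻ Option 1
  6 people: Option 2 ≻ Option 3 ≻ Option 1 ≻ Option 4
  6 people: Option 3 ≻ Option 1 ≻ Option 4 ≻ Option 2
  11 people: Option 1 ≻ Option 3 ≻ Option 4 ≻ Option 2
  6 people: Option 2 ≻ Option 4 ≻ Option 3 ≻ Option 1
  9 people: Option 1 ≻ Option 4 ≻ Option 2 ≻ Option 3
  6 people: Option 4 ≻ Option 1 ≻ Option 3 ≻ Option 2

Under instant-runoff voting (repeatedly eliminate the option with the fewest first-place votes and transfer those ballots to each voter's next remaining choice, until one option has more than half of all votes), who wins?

Option 1

Round 1: Option 1 20, Option 2 23, Option 3 6, Option 4 12. Option 3 eliminated.
Round 2: Option 1 26, Option 2 23, Option 4 12. Option 4 eliminated.
Round 3: Option 1 32, Option 2 29. Option 1 has a majority (≥31).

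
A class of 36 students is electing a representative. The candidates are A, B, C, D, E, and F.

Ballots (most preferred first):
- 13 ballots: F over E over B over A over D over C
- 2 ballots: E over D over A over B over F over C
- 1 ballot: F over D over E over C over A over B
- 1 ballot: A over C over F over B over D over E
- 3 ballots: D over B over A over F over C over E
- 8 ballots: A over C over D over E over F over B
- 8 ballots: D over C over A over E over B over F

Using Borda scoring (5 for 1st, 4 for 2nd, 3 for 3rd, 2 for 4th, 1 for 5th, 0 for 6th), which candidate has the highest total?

A: 13×2 + 2×3 + 1×1 + 1×5 + 3×3 + 8×5 + 8×3 = 111
B: 13×3 + 2×2 + 1×0 + 1×2 + 3×4 + 8×0 + 8×1 = 65
C: 13×0 + 2×0 + 1×2 + 1×4 + 3×1 + 8×4 + 8×4 = 73
D: 13×1 + 2×4 + 1×4 + 1×1 + 3×5 + 8×3 + 8×5 = 105
E: 13×4 + 2×5 + 1×3 + 1×0 + 3×0 + 8×2 + 8×2 = 97
F: 13×5 + 2×1 + 1×5 + 1×3 + 3×2 + 8×1 + 8×0 = 89

A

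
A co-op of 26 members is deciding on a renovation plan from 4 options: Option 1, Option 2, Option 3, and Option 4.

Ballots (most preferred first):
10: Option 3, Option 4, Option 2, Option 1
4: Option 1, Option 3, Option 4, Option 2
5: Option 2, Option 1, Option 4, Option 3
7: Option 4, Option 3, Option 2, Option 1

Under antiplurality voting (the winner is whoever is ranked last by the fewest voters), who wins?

Option 4

Last-place votes: Option 1 17, Option 2 4, Option 3 5, Option 4 0.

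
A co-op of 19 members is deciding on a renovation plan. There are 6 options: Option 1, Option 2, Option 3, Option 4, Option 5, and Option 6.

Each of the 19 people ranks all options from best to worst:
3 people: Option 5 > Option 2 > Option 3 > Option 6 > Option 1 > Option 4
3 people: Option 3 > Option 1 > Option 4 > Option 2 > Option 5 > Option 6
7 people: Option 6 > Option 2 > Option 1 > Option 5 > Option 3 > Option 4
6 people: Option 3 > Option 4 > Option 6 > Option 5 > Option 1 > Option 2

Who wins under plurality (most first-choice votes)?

First-place votes: Option 1 0, Option 2 0, Option 3 9, Option 4 0, Option 5 3, Option 6 7.

Option 3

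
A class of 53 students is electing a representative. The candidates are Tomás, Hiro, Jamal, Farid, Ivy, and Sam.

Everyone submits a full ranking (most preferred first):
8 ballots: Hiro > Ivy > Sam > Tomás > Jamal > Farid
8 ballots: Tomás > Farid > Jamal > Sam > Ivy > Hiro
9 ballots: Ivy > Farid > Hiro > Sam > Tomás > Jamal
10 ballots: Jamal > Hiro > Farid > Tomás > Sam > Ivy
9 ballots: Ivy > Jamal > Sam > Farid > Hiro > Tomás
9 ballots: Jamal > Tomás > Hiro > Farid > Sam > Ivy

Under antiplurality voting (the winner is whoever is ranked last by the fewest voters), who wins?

Last-place votes: Tomás 9, Hiro 8, Jamal 9, Farid 8, Ivy 19, Sam 0.

Sam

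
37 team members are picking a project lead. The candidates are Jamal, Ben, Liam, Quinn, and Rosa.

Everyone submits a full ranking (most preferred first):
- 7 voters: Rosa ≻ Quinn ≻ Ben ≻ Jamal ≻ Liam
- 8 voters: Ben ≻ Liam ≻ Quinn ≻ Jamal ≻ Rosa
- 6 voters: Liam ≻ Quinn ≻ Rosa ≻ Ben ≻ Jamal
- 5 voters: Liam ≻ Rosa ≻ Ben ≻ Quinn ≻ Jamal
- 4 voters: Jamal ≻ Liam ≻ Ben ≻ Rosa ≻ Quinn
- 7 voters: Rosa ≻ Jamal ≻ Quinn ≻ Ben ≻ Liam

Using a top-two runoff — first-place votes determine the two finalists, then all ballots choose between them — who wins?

Liam

Round 1 first-place votes: Jamal 4, Ben 8, Liam 11, Quinn 0, Rosa 14. Rosa and Liam advance.
Runoff: Rosa is ranked above Liam on 14 ballots, Liam above Rosa on 23.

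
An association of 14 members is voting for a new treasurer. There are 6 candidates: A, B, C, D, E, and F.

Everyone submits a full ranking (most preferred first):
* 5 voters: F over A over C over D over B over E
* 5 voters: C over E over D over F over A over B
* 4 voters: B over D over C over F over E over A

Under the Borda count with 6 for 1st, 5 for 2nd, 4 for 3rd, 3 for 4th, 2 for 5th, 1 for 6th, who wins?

C

A: 5×5 + 5×2 + 4×1 = 39
B: 5×2 + 5×1 + 4×6 = 39
C: 5×4 + 5×6 + 4×4 = 66
D: 5×3 + 5×4 + 4×5 = 55
E: 5×1 + 5×5 + 4×2 = 38
F: 5×6 + 5×3 + 4×3 = 57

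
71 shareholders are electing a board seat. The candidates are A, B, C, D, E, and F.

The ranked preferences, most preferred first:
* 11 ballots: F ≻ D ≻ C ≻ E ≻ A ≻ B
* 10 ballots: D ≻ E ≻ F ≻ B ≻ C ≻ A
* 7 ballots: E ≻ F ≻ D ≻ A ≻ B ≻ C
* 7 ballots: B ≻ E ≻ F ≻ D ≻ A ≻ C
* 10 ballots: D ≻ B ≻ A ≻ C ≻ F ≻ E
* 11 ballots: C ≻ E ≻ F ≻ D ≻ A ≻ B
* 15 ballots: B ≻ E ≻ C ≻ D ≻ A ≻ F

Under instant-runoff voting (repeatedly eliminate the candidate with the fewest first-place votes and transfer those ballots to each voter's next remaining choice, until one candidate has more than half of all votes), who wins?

Round 1: A 0, B 22, C 11, D 20, E 7, F 11. A eliminated.
Round 2: B 22, C 11, D 20, E 7, F 11. E eliminated.
Round 3: B 22, C 11, D 20, F 18. C eliminated.
Round 4: B 22, D 20, F 29. D eliminated.
Round 5: B 32, F 39. F has a majority (≥36).

F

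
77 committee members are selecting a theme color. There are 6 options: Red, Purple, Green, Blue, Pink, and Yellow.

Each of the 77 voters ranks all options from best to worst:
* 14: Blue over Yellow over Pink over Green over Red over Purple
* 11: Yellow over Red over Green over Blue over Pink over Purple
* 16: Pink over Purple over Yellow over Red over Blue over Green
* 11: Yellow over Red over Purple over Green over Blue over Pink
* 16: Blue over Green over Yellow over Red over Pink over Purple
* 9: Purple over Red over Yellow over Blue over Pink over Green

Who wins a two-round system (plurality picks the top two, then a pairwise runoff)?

Round 1 first-place votes: Red 0, Purple 9, Green 0, Blue 30, Pink 16, Yellow 22. Blue and Yellow advance.
Runoff: Blue is ranked above Yellow on 30 ballots, Yellow above Blue on 47.

Yellow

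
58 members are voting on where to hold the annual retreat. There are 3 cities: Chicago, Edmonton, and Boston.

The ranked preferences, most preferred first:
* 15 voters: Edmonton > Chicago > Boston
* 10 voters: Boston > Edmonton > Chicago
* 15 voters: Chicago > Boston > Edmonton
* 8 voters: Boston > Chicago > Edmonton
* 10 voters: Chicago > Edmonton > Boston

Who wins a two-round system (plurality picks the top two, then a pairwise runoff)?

Round 1 first-place votes: Chicago 25, Edmonton 15, Boston 18. Chicago and Boston advance.
Runoff: Chicago is ranked above Boston on 40 ballots, Boston above Chicago on 18.

Chicago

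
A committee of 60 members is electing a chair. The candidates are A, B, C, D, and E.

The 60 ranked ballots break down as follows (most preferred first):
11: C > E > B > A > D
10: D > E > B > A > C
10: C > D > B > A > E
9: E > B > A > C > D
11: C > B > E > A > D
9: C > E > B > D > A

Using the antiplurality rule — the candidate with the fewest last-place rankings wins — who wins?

B

Last-place votes: A 9, B 0, C 10, D 31, E 10.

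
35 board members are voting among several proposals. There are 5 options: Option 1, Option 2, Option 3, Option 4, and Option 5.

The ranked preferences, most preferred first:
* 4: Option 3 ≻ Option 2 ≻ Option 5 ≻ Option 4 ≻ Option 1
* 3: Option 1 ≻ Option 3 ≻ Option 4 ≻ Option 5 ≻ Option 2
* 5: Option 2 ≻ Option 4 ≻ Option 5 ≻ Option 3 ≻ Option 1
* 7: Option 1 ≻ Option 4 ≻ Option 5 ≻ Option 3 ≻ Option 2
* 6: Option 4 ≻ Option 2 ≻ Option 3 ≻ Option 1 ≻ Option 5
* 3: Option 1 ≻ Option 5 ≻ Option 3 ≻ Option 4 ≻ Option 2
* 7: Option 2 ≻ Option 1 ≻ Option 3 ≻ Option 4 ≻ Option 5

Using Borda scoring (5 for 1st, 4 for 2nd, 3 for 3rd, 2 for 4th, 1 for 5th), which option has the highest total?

Option 4

Option 1: 4×1 + 3×5 + 5×1 + 7×5 + 6×2 + 3×5 + 7×4 = 114
Option 2: 4×4 + 3×1 + 5×5 + 7×1 + 6×4 + 3×1 + 7×5 = 113
Option 3: 4×5 + 3×4 + 5×2 + 7×2 + 6×3 + 3×3 + 7×3 = 104
Option 4: 4×2 + 3×3 + 5×4 + 7×4 + 6×5 + 3×2 + 7×2 = 115
Option 5: 4×3 + 3×2 + 5×3 + 7×3 + 6×1 + 3×4 + 7×1 = 79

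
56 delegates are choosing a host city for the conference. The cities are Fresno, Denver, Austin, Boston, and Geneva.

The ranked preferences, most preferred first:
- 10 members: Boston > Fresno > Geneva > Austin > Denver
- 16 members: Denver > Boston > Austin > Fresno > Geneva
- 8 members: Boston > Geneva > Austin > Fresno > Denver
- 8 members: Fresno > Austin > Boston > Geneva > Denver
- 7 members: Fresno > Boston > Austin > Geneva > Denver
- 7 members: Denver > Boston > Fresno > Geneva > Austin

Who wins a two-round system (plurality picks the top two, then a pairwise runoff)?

Round 1 first-place votes: Fresno 15, Denver 23, Austin 0, Boston 18, Geneva 0. Denver and Boston advance.
Runoff: Denver is ranked above Boston on 23 ballots, Boston above Denver on 33.

Boston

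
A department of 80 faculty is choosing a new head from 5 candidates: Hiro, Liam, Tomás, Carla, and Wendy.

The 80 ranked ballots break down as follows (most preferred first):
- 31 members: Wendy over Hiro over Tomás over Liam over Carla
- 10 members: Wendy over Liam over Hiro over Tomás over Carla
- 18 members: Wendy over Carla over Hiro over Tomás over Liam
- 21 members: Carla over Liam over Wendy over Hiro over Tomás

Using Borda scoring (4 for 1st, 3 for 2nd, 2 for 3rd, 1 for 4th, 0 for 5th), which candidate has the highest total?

Wendy

Hiro: 31×3 + 10×2 + 18×2 + 21×1 = 170
Liam: 31×1 + 10×3 + 18×0 + 21×3 = 124
Tomás: 31×2 + 10×1 + 18×1 + 21×0 = 90
Carla: 31×0 + 10×0 + 18×3 + 21×4 = 138
Wendy: 31×4 + 10×4 + 18×4 + 21×2 = 278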